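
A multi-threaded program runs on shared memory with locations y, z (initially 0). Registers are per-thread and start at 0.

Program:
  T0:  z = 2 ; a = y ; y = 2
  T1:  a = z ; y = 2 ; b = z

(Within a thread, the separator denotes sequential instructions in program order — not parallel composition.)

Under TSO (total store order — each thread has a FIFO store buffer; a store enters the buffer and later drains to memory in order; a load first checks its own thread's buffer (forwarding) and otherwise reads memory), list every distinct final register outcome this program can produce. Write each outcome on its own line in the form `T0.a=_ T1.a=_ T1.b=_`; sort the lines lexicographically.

T0.a=0 T1.a=0 T1.b=0
T0.a=0 T1.a=0 T1.b=2
T0.a=0 T1.a=2 T1.b=2
T0.a=2 T1.a=0 T1.b=0
T0.a=2 T1.a=0 T1.b=2
T0.a=2 T1.a=2 T1.b=2

outcome vector order: (T0.a,T1.a,T1.b)
|TSO outcomes| = 6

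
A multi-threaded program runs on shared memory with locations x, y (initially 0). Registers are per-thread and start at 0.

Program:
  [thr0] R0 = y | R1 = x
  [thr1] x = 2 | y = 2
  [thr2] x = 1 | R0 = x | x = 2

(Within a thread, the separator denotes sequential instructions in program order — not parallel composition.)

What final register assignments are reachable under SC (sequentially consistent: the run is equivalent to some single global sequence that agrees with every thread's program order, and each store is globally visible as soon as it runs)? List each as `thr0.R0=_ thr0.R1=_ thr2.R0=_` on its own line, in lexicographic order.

thr0.R0=0 thr0.R1=0 thr2.R0=1
thr0.R0=0 thr0.R1=0 thr2.R0=2
thr0.R0=0 thr0.R1=1 thr2.R0=1
thr0.R0=0 thr0.R1=1 thr2.R0=2
thr0.R0=0 thr0.R1=2 thr2.R0=1
thr0.R0=0 thr0.R1=2 thr2.R0=2
thr0.R0=2 thr0.R1=1 thr2.R0=1
thr0.R0=2 thr0.R1=2 thr2.R0=1
thr0.R0=2 thr0.R1=2 thr2.R0=2

outcome vector order: (thr0.R0,thr0.R1,thr2.R0)
|SC outcomes| = 9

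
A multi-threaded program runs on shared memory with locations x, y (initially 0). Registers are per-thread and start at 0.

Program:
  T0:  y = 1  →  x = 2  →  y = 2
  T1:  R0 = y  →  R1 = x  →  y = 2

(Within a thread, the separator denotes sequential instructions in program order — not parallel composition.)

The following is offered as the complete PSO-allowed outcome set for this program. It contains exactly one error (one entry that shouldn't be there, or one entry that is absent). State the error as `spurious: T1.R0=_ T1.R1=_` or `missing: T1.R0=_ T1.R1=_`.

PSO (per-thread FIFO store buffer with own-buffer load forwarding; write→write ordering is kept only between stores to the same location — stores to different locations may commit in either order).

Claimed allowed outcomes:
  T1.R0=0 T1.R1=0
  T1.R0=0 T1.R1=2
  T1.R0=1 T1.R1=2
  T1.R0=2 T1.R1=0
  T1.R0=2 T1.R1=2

outcome vector order: (T1.R0,T1.R1)
PSO (6): <0 0>; <0 2>; <1 0>; <1 2>; <2 0>; <2 2>
PSO∖claimed = {<1 0>}

missing: T1.R0=1 T1.R1=0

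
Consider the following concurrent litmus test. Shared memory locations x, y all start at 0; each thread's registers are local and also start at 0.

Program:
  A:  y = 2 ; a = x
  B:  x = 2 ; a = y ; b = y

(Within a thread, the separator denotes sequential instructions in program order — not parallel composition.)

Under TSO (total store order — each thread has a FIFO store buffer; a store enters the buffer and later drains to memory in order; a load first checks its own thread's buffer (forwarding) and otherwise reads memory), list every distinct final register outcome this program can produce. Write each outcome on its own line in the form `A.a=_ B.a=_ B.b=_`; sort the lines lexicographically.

outcome vector order: (A.a,B.a,B.b)
|TSO outcomes| = 6

A.a=0 B.a=0 B.b=0
A.a=0 B.a=0 B.b=2
A.a=0 B.a=2 B.b=2
A.a=2 B.a=0 B.b=0
A.a=2 B.a=0 B.b=2
A.a=2 B.a=2 B.b=2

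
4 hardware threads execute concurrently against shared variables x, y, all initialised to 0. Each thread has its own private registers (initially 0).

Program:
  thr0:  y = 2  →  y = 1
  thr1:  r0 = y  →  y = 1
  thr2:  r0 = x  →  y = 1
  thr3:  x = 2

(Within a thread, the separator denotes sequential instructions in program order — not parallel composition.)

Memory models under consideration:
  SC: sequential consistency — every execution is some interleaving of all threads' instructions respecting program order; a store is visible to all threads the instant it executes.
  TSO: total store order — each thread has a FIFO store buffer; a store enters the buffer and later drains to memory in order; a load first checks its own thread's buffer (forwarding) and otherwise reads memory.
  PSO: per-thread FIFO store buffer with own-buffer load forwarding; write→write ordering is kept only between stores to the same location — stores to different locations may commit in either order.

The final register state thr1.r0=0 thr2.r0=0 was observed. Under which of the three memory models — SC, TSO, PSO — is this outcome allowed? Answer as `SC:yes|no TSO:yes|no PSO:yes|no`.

SC:yes TSO:yes PSO:yes

outcome vector order: (thr1.r0,thr2.r0)
[SC] allowed = {00 02 10 12 20 22}
[TSO] allowed = {00 02 10 12 20 22}
[PSO] allowed = {00 02 10 12 20 22}
target 00 ∈ {SC,TSO,PSO}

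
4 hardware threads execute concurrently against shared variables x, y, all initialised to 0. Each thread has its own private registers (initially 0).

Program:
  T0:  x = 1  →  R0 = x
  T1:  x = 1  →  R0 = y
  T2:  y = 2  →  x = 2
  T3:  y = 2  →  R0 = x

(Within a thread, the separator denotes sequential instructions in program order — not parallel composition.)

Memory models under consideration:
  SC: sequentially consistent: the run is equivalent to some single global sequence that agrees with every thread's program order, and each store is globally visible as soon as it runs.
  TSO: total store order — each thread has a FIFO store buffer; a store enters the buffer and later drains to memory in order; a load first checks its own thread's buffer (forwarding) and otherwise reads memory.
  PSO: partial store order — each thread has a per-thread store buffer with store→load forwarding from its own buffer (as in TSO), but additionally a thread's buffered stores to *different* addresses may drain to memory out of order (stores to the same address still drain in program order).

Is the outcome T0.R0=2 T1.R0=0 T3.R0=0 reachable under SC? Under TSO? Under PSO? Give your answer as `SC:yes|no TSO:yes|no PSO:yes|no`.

outcome vector order: (T0.R0,T1.R0,T3.R0)
SC (10): 1/0/1; 1/0/2; 1/2/0; 1/2/1; 1/2/2; 2/0/1; 2/0/2; 2/2/0; 2/2/1; 2/2/2
TSO (12): 1/0/0; 1/0/1; 1/0/2; 1/2/0; 1/2/1; 1/2/2; 2/0/0; 2/0/1; 2/0/2; 2/2/0; 2/2/1; 2/2/2
PSO (12): 1/0/0; 1/0/1; 1/0/2; 1/2/0; 1/2/1; 1/2/2; 2/0/0; 2/0/1; 2/0/2; 2/2/0; 2/2/1; 2/2/2
target 2/0/0 ∈ {TSO,PSO}

SC:no TSO:yes PSO:yes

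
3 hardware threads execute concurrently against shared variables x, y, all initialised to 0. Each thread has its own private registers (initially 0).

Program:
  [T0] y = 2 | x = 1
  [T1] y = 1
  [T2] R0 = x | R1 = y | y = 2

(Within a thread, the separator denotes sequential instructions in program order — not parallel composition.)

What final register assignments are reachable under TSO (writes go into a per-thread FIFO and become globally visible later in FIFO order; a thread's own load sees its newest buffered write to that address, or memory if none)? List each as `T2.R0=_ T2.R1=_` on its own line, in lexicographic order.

outcome vector order: (T2.R0,T2.R1)
|TSO outcomes| = 5

T2.R0=0 T2.R1=0
T2.R0=0 T2.R1=1
T2.R0=0 T2.R1=2
T2.R0=1 T2.R1=1
T2.R0=1 T2.R1=2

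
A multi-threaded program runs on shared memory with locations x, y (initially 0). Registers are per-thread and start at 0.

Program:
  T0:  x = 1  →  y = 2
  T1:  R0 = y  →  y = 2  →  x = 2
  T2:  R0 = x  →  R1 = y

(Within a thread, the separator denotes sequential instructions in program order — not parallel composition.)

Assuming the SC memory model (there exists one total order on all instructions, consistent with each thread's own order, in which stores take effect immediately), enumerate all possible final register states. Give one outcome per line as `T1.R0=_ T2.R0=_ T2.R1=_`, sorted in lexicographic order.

outcome vector order: (T1.R0,T2.R0,T2.R1)
|SC outcomes| = 10

T1.R0=0 T2.R0=0 T2.R1=0
T1.R0=0 T2.R0=0 T2.R1=2
T1.R0=0 T2.R0=1 T2.R1=0
T1.R0=0 T2.R0=1 T2.R1=2
T1.R0=0 T2.R0=2 T2.R1=2
T1.R0=2 T2.R0=0 T2.R1=0
T1.R0=2 T2.R0=0 T2.R1=2
T1.R0=2 T2.R0=1 T2.R1=0
T1.R0=2 T2.R0=1 T2.R1=2
T1.R0=2 T2.R0=2 T2.R1=2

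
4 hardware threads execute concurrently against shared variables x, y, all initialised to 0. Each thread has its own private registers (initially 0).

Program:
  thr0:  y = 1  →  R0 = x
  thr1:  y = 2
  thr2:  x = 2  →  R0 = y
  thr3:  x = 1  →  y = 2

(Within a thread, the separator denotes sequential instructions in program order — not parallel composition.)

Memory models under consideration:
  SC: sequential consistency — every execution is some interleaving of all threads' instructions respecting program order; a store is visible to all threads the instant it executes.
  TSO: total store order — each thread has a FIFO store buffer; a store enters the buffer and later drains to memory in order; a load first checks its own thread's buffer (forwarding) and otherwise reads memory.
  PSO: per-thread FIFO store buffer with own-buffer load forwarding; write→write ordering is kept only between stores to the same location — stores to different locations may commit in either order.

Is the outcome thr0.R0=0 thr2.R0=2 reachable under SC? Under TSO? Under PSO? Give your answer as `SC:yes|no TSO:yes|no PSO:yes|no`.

outcome vector order: (thr0.R0,thr2.R0)
under SC → 01; 02; 10; 11; 12; 20; 21; 22
under TSO → 00; 01; 02; 10; 11; 12; 20; 21; 22
under PSO → 00; 01; 02; 10; 11; 12; 20; 21; 22
target 02 ∈ {SC,TSO,PSO}

SC:yes TSO:yes PSO:yes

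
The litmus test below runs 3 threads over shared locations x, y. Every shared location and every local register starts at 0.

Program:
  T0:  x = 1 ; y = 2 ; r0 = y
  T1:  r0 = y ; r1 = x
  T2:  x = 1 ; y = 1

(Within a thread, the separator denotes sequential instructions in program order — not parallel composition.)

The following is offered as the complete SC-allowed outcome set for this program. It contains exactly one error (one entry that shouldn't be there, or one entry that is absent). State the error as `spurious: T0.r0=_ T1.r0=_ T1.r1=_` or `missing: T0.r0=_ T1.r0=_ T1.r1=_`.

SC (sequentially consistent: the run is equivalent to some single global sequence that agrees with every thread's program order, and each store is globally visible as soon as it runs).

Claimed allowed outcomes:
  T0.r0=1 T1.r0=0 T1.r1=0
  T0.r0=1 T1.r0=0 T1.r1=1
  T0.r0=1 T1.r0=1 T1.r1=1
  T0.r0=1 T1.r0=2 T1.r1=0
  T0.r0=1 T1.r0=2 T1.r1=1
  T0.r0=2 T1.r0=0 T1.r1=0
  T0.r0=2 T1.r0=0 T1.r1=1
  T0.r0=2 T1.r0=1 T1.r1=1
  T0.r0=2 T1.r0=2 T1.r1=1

spurious: T0.r0=1 T1.r0=2 T1.r1=0

outcome vector order: (T0.r0,T1.r0,T1.r1)
SC: 8 outcomes — {1/0/0, 1/0/1, 1/1/1, 1/2/1, 2/0/0, 2/0/1, 2/1/1, 2/2/1}
claimed∖SC = {1/2/0}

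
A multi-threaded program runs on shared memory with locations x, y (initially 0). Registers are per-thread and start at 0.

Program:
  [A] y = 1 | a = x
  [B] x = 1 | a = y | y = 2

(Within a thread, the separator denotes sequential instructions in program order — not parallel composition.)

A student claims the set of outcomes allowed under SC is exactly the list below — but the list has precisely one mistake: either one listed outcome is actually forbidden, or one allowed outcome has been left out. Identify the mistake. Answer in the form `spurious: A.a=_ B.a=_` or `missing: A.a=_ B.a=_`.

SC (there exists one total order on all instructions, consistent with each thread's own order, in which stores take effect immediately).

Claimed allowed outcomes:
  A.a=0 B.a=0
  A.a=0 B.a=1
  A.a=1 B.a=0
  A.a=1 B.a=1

spurious: A.a=0 B.a=0

outcome vector order: (A.a,B.a)
under SC → 01 10 11
claimed∖SC = {00}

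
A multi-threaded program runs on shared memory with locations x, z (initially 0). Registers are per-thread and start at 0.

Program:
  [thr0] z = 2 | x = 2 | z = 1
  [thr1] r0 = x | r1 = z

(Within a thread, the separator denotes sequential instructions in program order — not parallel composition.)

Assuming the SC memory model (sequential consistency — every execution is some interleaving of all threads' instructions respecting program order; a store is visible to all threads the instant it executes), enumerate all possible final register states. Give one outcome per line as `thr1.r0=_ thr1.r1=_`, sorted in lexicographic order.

thr1.r0=0 thr1.r1=0
thr1.r0=0 thr1.r1=1
thr1.r0=0 thr1.r1=2
thr1.r0=2 thr1.r1=1
thr1.r0=2 thr1.r1=2

outcome vector order: (thr1.r0,thr1.r1)
|SC outcomes| = 5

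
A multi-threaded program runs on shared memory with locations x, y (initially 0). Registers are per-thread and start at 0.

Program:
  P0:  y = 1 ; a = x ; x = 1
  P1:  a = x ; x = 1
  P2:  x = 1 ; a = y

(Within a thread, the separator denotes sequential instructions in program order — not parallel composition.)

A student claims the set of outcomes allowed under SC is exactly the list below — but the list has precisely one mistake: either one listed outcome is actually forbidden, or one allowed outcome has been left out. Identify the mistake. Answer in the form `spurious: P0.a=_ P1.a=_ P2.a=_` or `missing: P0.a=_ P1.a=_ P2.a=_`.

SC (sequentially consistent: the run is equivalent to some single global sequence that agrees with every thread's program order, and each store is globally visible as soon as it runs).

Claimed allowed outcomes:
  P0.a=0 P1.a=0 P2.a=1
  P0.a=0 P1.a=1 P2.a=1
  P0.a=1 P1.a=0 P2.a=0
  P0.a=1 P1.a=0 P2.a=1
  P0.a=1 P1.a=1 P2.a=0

missing: P0.a=1 P1.a=1 P2.a=1

outcome vector order: (P0.a,P1.a,P2.a)
SC: 6 outcomes — {<0 0 1>, <0 1 1>, <1 0 0>, <1 0 1>, <1 1 0>, <1 1 1>}
SC∖claimed = {<1 1 1>}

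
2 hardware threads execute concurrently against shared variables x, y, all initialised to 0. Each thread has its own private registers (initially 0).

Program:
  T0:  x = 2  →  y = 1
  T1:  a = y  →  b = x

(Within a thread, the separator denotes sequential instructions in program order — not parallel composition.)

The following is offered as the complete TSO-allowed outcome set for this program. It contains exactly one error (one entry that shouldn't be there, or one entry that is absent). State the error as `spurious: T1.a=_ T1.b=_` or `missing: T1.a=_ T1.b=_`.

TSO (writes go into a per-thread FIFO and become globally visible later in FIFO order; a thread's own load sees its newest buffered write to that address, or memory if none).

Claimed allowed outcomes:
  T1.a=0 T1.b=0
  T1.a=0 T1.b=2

missing: T1.a=1 T1.b=2

outcome vector order: (T1.a,T1.b)
TSO: 3 outcomes — {(0,0); (0,2); (1,2)}
TSO∖claimed = {(1,2)}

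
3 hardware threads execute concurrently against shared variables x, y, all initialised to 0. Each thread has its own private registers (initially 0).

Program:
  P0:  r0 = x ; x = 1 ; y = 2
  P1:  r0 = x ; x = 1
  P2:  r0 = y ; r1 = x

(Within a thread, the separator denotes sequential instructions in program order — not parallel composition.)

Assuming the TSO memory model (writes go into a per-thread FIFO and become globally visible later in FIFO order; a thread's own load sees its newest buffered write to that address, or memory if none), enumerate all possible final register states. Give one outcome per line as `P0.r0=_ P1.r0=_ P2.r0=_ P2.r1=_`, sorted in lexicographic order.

outcome vector order: (P0.r0,P1.r0,P2.r0,P2.r1)
|TSO outcomes| = 9

P0.r0=0 P1.r0=0 P2.r0=0 P2.r1=0
P0.r0=0 P1.r0=0 P2.r0=0 P2.r1=1
P0.r0=0 P1.r0=0 P2.r0=2 P2.r1=1
P0.r0=0 P1.r0=1 P2.r0=0 P2.r1=0
P0.r0=0 P1.r0=1 P2.r0=0 P2.r1=1
P0.r0=0 P1.r0=1 P2.r0=2 P2.r1=1
P0.r0=1 P1.r0=0 P2.r0=0 P2.r1=0
P0.r0=1 P1.r0=0 P2.r0=0 P2.r1=1
P0.r0=1 P1.r0=0 P2.r0=2 P2.r1=1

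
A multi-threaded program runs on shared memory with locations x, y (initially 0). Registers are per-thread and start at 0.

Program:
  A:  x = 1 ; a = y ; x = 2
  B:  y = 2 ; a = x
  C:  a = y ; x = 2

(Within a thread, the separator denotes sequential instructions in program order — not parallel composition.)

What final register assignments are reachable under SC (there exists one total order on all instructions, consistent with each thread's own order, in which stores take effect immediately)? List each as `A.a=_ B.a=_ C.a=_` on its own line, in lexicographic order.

outcome vector order: (A.a,B.a,C.a)
|SC outcomes| = 10

A.a=0 B.a=1 C.a=0
A.a=0 B.a=1 C.a=2
A.a=0 B.a=2 C.a=0
A.a=0 B.a=2 C.a=2
A.a=2 B.a=0 C.a=0
A.a=2 B.a=0 C.a=2
A.a=2 B.a=1 C.a=0
A.a=2 B.a=1 C.a=2
A.a=2 B.a=2 C.a=0
A.a=2 B.a=2 C.a=2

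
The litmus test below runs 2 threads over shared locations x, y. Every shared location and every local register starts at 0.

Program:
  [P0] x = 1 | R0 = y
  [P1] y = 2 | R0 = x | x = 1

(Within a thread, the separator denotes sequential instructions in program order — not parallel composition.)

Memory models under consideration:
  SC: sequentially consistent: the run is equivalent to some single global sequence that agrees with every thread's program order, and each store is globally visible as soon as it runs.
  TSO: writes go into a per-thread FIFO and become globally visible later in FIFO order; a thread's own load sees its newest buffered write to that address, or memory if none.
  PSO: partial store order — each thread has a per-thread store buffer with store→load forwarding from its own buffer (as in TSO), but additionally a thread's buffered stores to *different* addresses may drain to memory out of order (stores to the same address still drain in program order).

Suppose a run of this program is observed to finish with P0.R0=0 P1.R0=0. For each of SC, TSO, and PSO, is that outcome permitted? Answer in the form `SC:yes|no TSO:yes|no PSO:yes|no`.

outcome vector order: (P0.R0,P1.R0)
under SC → 0/1 2/0 2/1
under TSO → 0/0 0/1 2/0 2/1
under PSO → 0/0 0/1 2/0 2/1
target 0/0 ∈ {TSO,PSO}

SC:no TSO:yes PSO:yes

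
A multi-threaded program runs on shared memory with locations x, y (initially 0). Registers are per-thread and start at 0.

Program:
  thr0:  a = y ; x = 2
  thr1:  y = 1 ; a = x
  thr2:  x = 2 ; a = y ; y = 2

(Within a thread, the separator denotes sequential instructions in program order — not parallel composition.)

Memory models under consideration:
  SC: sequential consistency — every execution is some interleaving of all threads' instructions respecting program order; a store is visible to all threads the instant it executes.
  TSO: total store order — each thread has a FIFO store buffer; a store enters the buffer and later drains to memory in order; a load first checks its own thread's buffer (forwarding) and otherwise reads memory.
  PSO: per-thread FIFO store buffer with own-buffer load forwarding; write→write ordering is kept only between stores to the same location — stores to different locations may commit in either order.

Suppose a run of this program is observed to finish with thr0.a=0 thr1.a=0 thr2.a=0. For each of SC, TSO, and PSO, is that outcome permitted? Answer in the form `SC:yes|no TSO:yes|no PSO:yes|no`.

outcome vector order: (thr0.a,thr1.a,thr2.a)
SC: 9 outcomes — {(0,0,1); (0,2,0); (0,2,1); (1,0,1); (1,2,0); (1,2,1); (2,0,1); (2,2,0); (2,2,1)}
TSO: 12 outcomes — {(0,0,0); (0,0,1); (0,2,0); (0,2,1); (1,0,0); (1,0,1); (1,2,0); (1,2,1); (2,0,0); (2,0,1); (2,2,0); (2,2,1)}
PSO: 12 outcomes — {(0,0,0); (0,0,1); (0,2,0); (0,2,1); (1,0,0); (1,0,1); (1,2,0); (1,2,1); (2,0,0); (2,0,1); (2,2,0); (2,2,1)}
target (0,0,0) ∈ {TSO,PSO}

SC:no TSO:yes PSO:yes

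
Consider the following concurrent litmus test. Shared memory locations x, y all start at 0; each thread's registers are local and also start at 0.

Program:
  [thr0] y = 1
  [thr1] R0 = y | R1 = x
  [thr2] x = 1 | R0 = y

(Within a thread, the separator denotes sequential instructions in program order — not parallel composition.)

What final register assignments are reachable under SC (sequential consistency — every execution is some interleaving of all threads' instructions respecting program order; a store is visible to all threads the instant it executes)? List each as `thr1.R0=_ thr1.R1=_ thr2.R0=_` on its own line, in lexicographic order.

thr1.R0=0 thr1.R1=0 thr2.R0=0
thr1.R0=0 thr1.R1=0 thr2.R0=1
thr1.R0=0 thr1.R1=1 thr2.R0=0
thr1.R0=0 thr1.R1=1 thr2.R0=1
thr1.R0=1 thr1.R1=0 thr2.R0=1
thr1.R0=1 thr1.R1=1 thr2.R0=0
thr1.R0=1 thr1.R1=1 thr2.R0=1

outcome vector order: (thr1.R0,thr1.R1,thr2.R0)
|SC outcomes| = 7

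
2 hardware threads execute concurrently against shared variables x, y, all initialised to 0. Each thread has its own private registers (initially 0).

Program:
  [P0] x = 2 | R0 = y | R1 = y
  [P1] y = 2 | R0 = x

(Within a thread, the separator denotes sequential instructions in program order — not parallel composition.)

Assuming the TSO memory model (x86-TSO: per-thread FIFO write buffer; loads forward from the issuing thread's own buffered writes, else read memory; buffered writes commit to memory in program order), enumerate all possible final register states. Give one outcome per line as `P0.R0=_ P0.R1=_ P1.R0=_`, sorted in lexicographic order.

outcome vector order: (P0.R0,P0.R1,P1.R0)
|TSO outcomes| = 6

P0.R0=0 P0.R1=0 P1.R0=0
P0.R0=0 P0.R1=0 P1.R0=2
P0.R0=0 P0.R1=2 P1.R0=0
P0.R0=0 P0.R1=2 P1.R0=2
P0.R0=2 P0.R1=2 P1.R0=0
P0.R0=2 P0.R1=2 P1.R0=2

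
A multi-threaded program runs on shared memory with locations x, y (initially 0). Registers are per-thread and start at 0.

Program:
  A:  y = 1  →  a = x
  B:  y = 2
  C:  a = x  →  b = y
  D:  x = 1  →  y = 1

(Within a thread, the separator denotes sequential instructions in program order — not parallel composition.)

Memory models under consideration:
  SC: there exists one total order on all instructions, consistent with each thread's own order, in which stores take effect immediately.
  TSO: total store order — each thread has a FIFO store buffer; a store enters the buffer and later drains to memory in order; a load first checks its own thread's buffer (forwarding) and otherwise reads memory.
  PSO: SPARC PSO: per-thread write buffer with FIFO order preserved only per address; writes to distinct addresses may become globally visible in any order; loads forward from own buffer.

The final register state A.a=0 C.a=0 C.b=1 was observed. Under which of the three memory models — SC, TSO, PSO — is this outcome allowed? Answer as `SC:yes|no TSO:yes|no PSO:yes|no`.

SC:yes TSO:yes PSO:yes

outcome vector order: (A.a,C.a,C.b)
SC (11): (0,0,0); (0,0,1); (0,0,2); (0,1,1); (0,1,2); (1,0,0); (1,0,1); (1,0,2); (1,1,0); (1,1,1); (1,1,2)
TSO (12): (0,0,0); (0,0,1); (0,0,2); (0,1,0); (0,1,1); (0,1,2); (1,0,0); (1,0,1); (1,0,2); (1,1,0); (1,1,1); (1,1,2)
PSO (12): (0,0,0); (0,0,1); (0,0,2); (0,1,0); (0,1,1); (0,1,2); (1,0,0); (1,0,1); (1,0,2); (1,1,0); (1,1,1); (1,1,2)
target (0,0,1) ∈ {SC,TSO,PSO}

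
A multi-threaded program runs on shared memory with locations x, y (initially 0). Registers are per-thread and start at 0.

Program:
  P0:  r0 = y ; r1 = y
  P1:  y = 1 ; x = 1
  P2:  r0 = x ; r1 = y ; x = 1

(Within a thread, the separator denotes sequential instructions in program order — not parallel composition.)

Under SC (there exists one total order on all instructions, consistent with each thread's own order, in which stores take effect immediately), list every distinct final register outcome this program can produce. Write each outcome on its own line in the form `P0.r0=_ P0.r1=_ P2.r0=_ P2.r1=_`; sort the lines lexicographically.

outcome vector order: (P0.r0,P0.r1,P2.r0,P2.r1)
|SC outcomes| = 9

P0.r0=0 P0.r1=0 P2.r0=0 P2.r1=0
P0.r0=0 P0.r1=0 P2.r0=0 P2.r1=1
P0.r0=0 P0.r1=0 P2.r0=1 P2.r1=1
P0.r0=0 P0.r1=1 P2.r0=0 P2.r1=0
P0.r0=0 P0.r1=1 P2.r0=0 P2.r1=1
P0.r0=0 P0.r1=1 P2.r0=1 P2.r1=1
P0.r0=1 P0.r1=1 P2.r0=0 P2.r1=0
P0.r0=1 P0.r1=1 P2.r0=0 P2.r1=1
P0.r0=1 P0.r1=1 P2.r0=1 P2.r1=1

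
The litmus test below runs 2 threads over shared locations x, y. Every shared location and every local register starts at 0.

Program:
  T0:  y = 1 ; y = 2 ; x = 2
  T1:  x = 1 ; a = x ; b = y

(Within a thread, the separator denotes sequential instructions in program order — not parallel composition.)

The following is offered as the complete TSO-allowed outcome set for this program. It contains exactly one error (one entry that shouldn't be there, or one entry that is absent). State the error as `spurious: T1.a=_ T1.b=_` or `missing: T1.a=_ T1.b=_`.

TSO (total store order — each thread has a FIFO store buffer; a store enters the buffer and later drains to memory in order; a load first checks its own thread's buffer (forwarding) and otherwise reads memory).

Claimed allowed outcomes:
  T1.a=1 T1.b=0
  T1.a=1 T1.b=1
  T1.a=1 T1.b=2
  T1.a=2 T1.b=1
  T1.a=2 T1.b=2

outcome vector order: (T1.a,T1.b)
TSO (4): <1 0> <1 1> <1 2> <2 2>
claimed∖TSO = {<2 1>}

spurious: T1.a=2 T1.b=1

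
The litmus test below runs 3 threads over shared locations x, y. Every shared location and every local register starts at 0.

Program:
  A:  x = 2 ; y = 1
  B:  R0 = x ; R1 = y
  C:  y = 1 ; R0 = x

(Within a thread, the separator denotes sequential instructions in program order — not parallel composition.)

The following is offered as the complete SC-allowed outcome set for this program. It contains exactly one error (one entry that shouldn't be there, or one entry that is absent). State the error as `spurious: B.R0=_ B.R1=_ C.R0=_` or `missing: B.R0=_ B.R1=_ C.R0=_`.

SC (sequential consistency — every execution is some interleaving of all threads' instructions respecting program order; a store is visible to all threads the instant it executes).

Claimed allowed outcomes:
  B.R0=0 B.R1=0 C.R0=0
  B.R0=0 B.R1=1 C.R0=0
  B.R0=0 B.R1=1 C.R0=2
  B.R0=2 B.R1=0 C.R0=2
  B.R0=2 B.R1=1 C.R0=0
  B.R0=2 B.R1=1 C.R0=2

outcome vector order: (B.R0,B.R1,C.R0)
under SC → 0/0/0, 0/0/2, 0/1/0, 0/1/2, 2/0/2, 2/1/0, 2/1/2
SC∖claimed = {0/0/2}

missing: B.R0=0 B.R1=0 C.R0=2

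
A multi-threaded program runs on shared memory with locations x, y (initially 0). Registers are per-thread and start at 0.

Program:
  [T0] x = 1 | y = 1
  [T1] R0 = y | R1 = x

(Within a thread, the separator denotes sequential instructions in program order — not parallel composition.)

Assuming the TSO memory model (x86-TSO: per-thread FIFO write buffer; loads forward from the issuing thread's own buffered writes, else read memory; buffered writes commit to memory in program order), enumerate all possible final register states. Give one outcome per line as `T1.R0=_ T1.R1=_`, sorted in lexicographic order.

outcome vector order: (T1.R0,T1.R1)
|TSO outcomes| = 3

T1.R0=0 T1.R1=0
T1.R0=0 T1.R1=1
T1.R0=1 T1.R1=1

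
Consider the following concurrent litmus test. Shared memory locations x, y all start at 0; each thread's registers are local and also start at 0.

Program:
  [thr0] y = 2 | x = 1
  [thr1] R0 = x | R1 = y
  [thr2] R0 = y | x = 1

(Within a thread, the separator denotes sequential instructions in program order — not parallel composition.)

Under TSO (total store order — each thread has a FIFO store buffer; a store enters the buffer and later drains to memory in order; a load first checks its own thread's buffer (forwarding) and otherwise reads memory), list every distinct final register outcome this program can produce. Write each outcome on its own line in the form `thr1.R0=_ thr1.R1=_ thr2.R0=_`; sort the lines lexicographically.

outcome vector order: (thr1.R0,thr1.R1,thr2.R0)
|TSO outcomes| = 7

thr1.R0=0 thr1.R1=0 thr2.R0=0
thr1.R0=0 thr1.R1=0 thr2.R0=2
thr1.R0=0 thr1.R1=2 thr2.R0=0
thr1.R0=0 thr1.R1=2 thr2.R0=2
thr1.R0=1 thr1.R1=0 thr2.R0=0
thr1.R0=1 thr1.R1=2 thr2.R0=0
thr1.R0=1 thr1.R1=2 thr2.R0=2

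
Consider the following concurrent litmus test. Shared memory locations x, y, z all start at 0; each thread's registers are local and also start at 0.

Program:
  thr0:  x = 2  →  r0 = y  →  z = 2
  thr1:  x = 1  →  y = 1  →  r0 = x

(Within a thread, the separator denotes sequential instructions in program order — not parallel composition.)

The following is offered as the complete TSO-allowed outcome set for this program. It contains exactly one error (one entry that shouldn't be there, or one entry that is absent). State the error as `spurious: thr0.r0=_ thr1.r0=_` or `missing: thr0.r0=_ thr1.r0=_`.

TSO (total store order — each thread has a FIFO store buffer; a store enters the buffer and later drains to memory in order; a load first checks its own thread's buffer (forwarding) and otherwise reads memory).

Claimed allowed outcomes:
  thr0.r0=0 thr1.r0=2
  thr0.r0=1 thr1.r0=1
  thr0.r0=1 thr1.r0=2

missing: thr0.r0=0 thr1.r0=1

outcome vector order: (thr0.r0,thr1.r0)
[TSO] allowed = {<0 1>; <0 2>; <1 1>; <1 2>}
TSO∖claimed = {<0 1>}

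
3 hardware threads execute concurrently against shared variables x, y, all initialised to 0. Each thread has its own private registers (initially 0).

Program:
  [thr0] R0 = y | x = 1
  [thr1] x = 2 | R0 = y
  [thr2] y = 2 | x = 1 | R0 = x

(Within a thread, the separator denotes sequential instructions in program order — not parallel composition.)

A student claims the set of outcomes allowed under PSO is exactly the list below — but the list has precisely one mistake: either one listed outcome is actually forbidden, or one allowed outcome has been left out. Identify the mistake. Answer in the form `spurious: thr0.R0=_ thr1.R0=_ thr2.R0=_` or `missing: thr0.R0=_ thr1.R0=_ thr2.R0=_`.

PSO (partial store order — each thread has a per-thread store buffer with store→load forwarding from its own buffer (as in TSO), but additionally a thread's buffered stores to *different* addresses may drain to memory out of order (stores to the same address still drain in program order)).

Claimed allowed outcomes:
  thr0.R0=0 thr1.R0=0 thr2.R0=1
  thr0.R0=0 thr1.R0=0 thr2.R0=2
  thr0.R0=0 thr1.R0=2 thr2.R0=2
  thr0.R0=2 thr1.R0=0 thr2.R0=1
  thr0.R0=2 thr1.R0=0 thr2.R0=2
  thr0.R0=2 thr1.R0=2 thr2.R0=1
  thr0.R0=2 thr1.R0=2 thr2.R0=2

missing: thr0.R0=0 thr1.R0=2 thr2.R0=1

outcome vector order: (thr0.R0,thr1.R0,thr2.R0)
PSO: 8 outcomes — {001 002 021 022 201 202 221 222}
PSO∖claimed = {021}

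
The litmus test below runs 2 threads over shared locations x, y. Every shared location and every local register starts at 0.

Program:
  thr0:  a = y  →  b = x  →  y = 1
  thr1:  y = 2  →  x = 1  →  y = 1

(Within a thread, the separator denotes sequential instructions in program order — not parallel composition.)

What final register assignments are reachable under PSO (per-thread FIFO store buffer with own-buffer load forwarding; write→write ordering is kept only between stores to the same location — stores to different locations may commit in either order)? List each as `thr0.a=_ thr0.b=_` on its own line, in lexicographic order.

thr0.a=0 thr0.b=0
thr0.a=0 thr0.b=1
thr0.a=1 thr0.b=0
thr0.a=1 thr0.b=1
thr0.a=2 thr0.b=0
thr0.a=2 thr0.b=1

outcome vector order: (thr0.a,thr0.b)
|PSO outcomes| = 6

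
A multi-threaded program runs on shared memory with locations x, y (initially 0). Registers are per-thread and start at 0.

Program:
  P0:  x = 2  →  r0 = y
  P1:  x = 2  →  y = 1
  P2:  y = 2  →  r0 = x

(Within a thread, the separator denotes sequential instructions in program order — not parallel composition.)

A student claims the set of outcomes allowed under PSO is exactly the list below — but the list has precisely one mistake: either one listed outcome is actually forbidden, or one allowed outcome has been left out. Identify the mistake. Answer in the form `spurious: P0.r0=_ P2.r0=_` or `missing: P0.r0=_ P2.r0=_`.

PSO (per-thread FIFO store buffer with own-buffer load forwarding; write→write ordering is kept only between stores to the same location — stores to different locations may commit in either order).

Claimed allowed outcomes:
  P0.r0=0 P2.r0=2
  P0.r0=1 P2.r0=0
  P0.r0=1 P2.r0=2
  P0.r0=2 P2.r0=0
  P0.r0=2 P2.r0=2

outcome vector order: (P0.r0,P2.r0)
under PSO → 00, 02, 10, 12, 20, 22
PSO∖claimed = {00}

missing: P0.r0=0 P2.r0=0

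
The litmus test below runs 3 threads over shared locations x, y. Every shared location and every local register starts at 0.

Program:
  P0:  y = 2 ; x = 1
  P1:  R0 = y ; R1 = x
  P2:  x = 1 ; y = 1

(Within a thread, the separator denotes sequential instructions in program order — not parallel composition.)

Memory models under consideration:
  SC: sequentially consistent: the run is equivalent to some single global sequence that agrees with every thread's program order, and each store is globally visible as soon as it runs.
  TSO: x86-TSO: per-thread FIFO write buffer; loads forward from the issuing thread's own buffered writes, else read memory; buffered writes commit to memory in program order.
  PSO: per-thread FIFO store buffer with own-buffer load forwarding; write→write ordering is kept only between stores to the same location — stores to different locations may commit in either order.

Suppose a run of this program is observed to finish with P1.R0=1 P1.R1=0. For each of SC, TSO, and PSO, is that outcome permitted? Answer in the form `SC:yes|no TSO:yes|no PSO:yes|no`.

outcome vector order: (P1.R0,P1.R1)
SC (5): 00; 01; 11; 20; 21
TSO (5): 00; 01; 11; 20; 21
PSO (6): 00; 01; 10; 11; 20; 21
target 10 ∈ {PSO}

SC:no TSO:no PSO:yes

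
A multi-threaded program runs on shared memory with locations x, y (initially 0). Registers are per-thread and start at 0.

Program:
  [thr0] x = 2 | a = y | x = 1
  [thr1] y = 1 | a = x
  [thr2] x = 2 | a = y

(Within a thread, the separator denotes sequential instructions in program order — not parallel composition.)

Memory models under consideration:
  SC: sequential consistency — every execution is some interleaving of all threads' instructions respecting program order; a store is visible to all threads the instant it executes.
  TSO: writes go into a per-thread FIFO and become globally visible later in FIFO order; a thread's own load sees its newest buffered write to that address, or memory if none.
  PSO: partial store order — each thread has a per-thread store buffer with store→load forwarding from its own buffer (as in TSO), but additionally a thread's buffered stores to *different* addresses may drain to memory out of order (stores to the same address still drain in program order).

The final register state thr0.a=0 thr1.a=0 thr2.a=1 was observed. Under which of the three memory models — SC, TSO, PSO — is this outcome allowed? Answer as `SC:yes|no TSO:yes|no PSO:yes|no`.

SC:no TSO:yes PSO:yes

outcome vector order: (thr0.a,thr1.a,thr2.a)
under SC → <0 1 0>; <0 1 1>; <0 2 0>; <0 2 1>; <1 0 1>; <1 1 0>; <1 1 1>; <1 2 0>; <1 2 1>
under TSO → <0 0 0>; <0 0 1>; <0 1 0>; <0 1 1>; <0 2 0>; <0 2 1>; <1 0 0>; <1 0 1>; <1 1 0>; <1 1 1>; <1 2 0>; <1 2 1>
under PSO → <0 0 0>; <0 0 1>; <0 1 0>; <0 1 1>; <0 2 0>; <0 2 1>; <1 0 0>; <1 0 1>; <1 1 0>; <1 1 1>; <1 2 0>; <1 2 1>
target <0 0 1> ∈ {TSO,PSO}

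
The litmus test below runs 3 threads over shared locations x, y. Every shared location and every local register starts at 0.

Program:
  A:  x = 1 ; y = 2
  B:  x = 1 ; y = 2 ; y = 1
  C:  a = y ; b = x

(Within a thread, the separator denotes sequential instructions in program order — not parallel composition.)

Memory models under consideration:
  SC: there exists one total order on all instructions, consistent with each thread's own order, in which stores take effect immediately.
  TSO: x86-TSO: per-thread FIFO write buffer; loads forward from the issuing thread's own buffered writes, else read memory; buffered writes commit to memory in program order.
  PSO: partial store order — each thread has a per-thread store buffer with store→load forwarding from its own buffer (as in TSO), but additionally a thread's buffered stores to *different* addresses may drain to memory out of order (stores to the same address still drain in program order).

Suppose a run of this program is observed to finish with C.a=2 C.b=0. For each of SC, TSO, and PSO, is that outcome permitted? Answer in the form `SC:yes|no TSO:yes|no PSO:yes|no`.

SC:no TSO:no PSO:yes

outcome vector order: (C.a,C.b)
under SC → <0 0> <0 1> <1 1> <2 1>
under TSO → <0 0> <0 1> <1 1> <2 1>
under PSO → <0 0> <0 1> <1 0> <1 1> <2 0> <2 1>
target <2 0> ∈ {PSO}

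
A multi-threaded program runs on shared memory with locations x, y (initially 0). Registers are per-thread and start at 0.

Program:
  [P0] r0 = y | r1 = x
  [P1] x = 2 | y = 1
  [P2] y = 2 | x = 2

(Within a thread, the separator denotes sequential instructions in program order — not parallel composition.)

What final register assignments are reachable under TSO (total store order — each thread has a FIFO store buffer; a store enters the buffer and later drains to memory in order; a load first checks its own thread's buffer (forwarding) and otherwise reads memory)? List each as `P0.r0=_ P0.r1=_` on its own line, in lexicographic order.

P0.r0=0 P0.r1=0
P0.r0=0 P0.r1=2
P0.r0=1 P0.r1=2
P0.r0=2 P0.r1=0
P0.r0=2 P0.r1=2

outcome vector order: (P0.r0,P0.r1)
|TSO outcomes| = 5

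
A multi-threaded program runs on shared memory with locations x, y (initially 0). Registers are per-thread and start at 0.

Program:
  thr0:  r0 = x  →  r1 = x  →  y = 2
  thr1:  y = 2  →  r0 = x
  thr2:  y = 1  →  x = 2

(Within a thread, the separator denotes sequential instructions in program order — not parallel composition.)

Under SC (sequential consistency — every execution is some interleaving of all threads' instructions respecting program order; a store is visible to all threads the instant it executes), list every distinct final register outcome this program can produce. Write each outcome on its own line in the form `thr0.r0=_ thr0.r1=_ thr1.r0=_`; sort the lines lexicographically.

thr0.r0=0 thr0.r1=0 thr1.r0=0
thr0.r0=0 thr0.r1=0 thr1.r0=2
thr0.r0=0 thr0.r1=2 thr1.r0=0
thr0.r0=0 thr0.r1=2 thr1.r0=2
thr0.r0=2 thr0.r1=2 thr1.r0=0
thr0.r0=2 thr0.r1=2 thr1.r0=2

outcome vector order: (thr0.r0,thr0.r1,thr1.r0)
|SC outcomes| = 6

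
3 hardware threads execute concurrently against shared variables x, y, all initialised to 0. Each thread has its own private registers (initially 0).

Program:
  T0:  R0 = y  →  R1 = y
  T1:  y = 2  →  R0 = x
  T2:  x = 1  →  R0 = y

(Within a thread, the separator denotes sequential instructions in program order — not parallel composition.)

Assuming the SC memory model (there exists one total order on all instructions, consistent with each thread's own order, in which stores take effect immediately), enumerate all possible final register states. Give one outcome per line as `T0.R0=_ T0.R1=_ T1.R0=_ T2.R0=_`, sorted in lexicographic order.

outcome vector order: (T0.R0,T0.R1,T1.R0,T2.R0)
|SC outcomes| = 9

T0.R0=0 T0.R1=0 T1.R0=0 T2.R0=2
T0.R0=0 T0.R1=0 T1.R0=1 T2.R0=0
T0.R0=0 T0.R1=0 T1.R0=1 T2.R0=2
T0.R0=0 T0.R1=2 T1.R0=0 T2.R0=2
T0.R0=0 T0.R1=2 T1.R0=1 T2.R0=0
T0.R0=0 T0.R1=2 T1.R0=1 T2.R0=2
T0.R0=2 T0.R1=2 T1.R0=0 T2.R0=2
T0.R0=2 T0.R1=2 T1.R0=1 T2.R0=0
T0.R0=2 T0.R1=2 T1.R0=1 T2.R0=2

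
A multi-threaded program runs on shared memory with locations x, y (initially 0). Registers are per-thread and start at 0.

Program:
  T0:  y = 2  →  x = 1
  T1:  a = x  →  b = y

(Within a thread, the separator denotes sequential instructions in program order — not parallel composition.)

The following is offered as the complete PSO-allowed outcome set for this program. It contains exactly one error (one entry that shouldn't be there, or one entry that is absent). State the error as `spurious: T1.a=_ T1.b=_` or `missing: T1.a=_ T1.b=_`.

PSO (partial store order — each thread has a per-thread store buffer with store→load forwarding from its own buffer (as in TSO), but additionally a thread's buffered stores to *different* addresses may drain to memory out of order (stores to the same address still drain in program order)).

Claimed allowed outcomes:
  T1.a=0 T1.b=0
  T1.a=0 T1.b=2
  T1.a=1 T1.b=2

missing: T1.a=1 T1.b=0

outcome vector order: (T1.a,T1.b)
PSO (4): 00 02 10 12
PSO∖claimed = {10}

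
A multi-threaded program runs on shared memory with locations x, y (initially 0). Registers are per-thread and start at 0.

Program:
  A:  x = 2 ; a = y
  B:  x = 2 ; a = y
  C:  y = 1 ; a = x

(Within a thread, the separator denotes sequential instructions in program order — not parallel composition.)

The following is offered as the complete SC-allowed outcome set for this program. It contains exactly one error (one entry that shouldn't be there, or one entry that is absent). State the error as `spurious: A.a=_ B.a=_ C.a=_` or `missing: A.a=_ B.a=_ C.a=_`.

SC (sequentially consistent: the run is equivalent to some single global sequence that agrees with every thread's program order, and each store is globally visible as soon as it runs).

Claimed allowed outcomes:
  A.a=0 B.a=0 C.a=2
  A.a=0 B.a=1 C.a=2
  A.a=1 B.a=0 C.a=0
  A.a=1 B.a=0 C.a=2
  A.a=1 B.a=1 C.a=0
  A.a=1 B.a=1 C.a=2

spurious: A.a=1 B.a=0 C.a=0

outcome vector order: (A.a,B.a,C.a)
SC: 5 outcomes — {0/0/2; 0/1/2; 1/0/2; 1/1/0; 1/1/2}
claimed∖SC = {1/0/0}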